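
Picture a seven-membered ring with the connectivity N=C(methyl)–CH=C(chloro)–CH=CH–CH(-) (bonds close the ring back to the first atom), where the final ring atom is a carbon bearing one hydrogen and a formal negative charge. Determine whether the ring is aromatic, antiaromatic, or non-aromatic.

Check conjugation: the double-bond atoms are sp², each contributing one p electron; each sp² =N– keeps its lone pair in-plane and puts one electron into the π system; the carbanion's lone pair occupies the p orbital — every position has a p orbital, so the cyclic π system is continuous.
Adding the contributions, 3 × 2 = 6 from the double-bond units + 2 from the CH(-) atom = 8.
A 4n π count (8, n = 2) in a planar conjugated ring means antiaromatic.

Antiaromatic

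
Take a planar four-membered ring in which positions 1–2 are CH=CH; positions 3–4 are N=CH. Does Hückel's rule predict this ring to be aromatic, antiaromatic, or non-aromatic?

Check conjugation: the double-bond atoms are sp², each contributing one p electron; each sp² =N– keeps its lone pair in-plane and puts one electron into the π system — every position has a p orbital, so the cyclic π system is continuous.
Tallying contributions gives 2 × 2 = 4 from the 2 double-bond units.
4 is a 4n count (n = 1), so the planar conjugated ring is antiaromatic.

Antiaromatic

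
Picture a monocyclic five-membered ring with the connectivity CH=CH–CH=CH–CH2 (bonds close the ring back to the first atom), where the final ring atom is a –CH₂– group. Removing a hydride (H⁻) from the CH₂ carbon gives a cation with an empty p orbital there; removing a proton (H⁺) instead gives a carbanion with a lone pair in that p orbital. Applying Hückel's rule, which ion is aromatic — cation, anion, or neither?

In either ion the ring is fully conjugated: every atom, including the new sp² carbon, supplies a p orbital.
Cation: 2 × 2 + 0 = 4 π electrons → 4(1), antiaromatic.
Anion: 2 × 2 + 2 = 6 π electrons → 4(1)+2, aromatic.

The anion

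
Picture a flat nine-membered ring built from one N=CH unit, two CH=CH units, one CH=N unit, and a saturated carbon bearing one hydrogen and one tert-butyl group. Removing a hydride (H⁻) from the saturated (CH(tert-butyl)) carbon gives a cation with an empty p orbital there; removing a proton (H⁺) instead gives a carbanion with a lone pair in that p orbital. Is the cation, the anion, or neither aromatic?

The anion

Both ions have a continuous loop of p orbitals — each ring atom is sp².
Cation: 4 × 2 + 0 = 8 π electrons → 4(2), antiaromatic.
Anion: 4 × 2 + 2 = 10 π electrons → 4(2)+2, aromatic.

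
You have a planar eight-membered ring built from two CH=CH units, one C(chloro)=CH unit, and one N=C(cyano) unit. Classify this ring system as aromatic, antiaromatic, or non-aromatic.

Antiaromatic

Every ring atom contributes a p orbital perpendicular to the ring (every atom in a ring double bond is sp² and brings one electron to the p orbital; the doubly-bonded nitrogens are pyridine-type — their lone pairs lie in the ring plane, leaving one electron in the p orbital), so the π system is cyclic and fully conjugated.
Counting π electrons: 4 × 2 = 8 from the 4 double-bond units.
8 is a 4n count (n = 2), so the planar conjugated ring is antiaromatic.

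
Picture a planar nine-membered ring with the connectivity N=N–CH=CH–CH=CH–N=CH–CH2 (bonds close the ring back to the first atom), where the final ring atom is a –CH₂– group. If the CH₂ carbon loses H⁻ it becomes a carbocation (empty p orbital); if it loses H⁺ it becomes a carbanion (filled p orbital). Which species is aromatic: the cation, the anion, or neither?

The anion

Once that carbon is sp², every ring atom has a p orbital and both ions are fully conjugated.
Cation: 4 × 2 + 0 = 8 π electrons → 4(2), antiaromatic.
Anion: 4 × 2 + 2 = 10 π electrons → 4(2)+2, aromatic.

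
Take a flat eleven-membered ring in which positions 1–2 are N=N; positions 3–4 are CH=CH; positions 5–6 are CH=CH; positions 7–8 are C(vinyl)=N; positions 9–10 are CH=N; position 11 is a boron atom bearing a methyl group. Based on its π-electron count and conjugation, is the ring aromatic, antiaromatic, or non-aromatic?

Check conjugation: every atom in a ring double bond is sp² and brings one electron to the p orbital; each sp² =N– keeps its lone pair in-plane and puts one electron into the π system; the boron has an empty p orbital — every position has a p orbital, so the cyclic π system is continuous.
π-electron count: 5 × 2 = 10 from the double-bond units + 0 from the B(methyl) atom = 10.
10 = 4(2) + 2, which satisfies Hückel's 4n+2 rule.

Aromatic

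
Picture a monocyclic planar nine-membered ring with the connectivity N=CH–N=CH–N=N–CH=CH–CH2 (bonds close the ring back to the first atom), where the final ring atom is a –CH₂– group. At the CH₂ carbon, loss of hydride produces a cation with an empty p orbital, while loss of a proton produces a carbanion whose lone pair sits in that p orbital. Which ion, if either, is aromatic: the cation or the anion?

In both ions every ring atom is sp² and contributes a p orbital, so both rings are fully conjugated.
Cation: 4 × 2 + 0 = 8 π electrons → 4(2), antiaromatic.
Anion: 4 × 2 + 2 = 10 π electrons → 4(2)+2, aromatic.

The anion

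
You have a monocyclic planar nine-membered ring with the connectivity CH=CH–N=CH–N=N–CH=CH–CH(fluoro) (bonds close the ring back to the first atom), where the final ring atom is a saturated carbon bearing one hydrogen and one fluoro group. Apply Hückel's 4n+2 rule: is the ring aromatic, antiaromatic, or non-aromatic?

At the CH(fluoro) position, that saturated carbon is sp³ and has no p orbital in the ring π system; the ring's p-orbital overlap is broken there.
A ring that is not fully conjugated cannot be aromatic or antiaromatic regardless of its π-electron count.

Non-aromatic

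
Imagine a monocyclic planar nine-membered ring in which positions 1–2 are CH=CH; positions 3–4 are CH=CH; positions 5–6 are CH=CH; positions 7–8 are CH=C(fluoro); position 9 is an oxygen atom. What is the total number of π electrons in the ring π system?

10

All ring atoms are sp² and supply a p orbital to the ring (every atom in a ring double bond is sp² and brings one electron to the p orbital; the oxygen donates one lone pair from its p orbital); the conjugation is uninterrupted.
Adding the contributions, 4 × 2 = 8 from the double-bond units + 2 from the O atom = 10.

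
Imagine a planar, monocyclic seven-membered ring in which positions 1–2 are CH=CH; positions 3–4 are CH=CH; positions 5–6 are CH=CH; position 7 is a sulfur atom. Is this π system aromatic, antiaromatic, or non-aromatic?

Antiaromatic

All ring atoms are sp² and supply a p orbital to the ring (the double-bond atoms are sp², each contributing one p electron; the sulfur donates one lone pair from its p orbital); the conjugation is uninterrupted.
Adding the contributions, 3 × 2 = 6 from the double-bond units + 2 from the S atom = 8.
8 is a 4n count (n = 2), so the planar conjugated ring is antiaromatic.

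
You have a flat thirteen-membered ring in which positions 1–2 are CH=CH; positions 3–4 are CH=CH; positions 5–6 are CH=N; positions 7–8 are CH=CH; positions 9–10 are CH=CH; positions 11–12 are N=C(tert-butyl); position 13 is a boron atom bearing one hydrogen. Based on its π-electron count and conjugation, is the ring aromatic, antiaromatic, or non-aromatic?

All ring atoms are sp² and supply a p orbital to the ring (every atom in a ring double bond is sp² and brings one electron to the p orbital; each =N– nitrogen is pyridine-type (lone pair in the sp² plane, one electron in the p orbital); the boron has an empty p orbital); the conjugation is uninterrupted.
π-electron count: 6 × 2 = 12 from the double-bond units + 0 from the BH atom = 12.
A 4n π count (12, n = 3) in a planar conjugated ring means antiaromatic.

Antiaromatic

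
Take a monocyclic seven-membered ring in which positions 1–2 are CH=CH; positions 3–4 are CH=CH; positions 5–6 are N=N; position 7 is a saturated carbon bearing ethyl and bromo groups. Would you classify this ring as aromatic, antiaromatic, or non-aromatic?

Non-aromatic

The C(ethyl)(bromo) carbon is saturated: that saturated carbon is sp³ and has no p orbital in the ring π system. Conjugation is not continuous around the ring.
Without a continuous loop of overlapping p orbitals the Hückel electron count never comes into play.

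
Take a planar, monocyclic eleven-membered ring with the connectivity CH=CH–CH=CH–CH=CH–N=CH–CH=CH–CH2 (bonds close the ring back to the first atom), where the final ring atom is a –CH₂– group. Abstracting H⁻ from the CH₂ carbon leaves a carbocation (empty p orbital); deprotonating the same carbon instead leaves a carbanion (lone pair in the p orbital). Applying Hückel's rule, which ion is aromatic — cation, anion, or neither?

The cation

Both ions have a continuous loop of p orbitals — each ring atom is sp².
Cation: 5 × 2 + 0 = 10 π electrons → 4(2)+2, aromatic.
Anion: 5 × 2 + 2 = 12 π electrons → 4(3), antiaromatic.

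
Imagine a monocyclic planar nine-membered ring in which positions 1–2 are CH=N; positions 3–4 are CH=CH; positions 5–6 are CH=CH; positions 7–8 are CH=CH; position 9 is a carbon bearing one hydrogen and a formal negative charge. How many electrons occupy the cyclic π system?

10

All ring atoms are sp² and supply a p orbital to the ring (each doubly-bonded ring atom is sp² with one p-orbital electron; each =N– nitrogen is pyridine-type (lone pair in the sp² plane, one electron in the p orbital); the carbanion's lone pair occupies the p orbital); the conjugation is uninterrupted.
Tallying contributions gives 4 × 2 = 8 from the double-bond units + 2 from the CH(-) atom = 10.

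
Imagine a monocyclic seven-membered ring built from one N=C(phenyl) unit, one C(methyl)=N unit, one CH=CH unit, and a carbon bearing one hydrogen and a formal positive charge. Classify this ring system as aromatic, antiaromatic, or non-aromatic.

Aromatic

The p orbitals form a continuous loop: every atom in a ring double bond is sp² and brings one electron to the p orbital; each =N– nitrogen is pyridine-type (lone pair in the sp² plane, one electron in the p orbital); the carbocation has an empty p orbital. The ring is fully conjugated.
Tallying contributions gives 3 × 2 = 6 from the double-bond units + 0 from the CH(+) atom = 6.
That gives a 4n+2 count (6, n = 1).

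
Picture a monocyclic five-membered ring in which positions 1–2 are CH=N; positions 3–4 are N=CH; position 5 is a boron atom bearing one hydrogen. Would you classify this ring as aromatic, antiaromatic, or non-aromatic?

Antiaromatic

The p orbitals form a continuous loop: the double-bond atoms are sp², each contributing one p electron; the doubly-bonded nitrogens are pyridine-type — their lone pairs lie in the ring plane, leaving one electron in the p orbital; the boron has an empty p orbital. The ring is fully conjugated.
π-electron count: 2 × 2 = 4 from the double-bond units + 0 from the BH atom = 4.
4 is a 4n count (n = 1), so the planar conjugated ring is antiaromatic.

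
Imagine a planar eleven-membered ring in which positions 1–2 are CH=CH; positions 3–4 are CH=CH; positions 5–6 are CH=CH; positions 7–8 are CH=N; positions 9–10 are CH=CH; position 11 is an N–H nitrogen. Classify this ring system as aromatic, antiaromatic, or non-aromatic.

Check conjugation: every atom in a ring double bond is sp² and brings one electron to the p orbital; each sp² =N– keeps its lone pair in-plane and puts one electron into the π system; the pyrrole-type nitrogen donates its lone pair from the p orbital — every position has a p orbital, so the cyclic π system is continuous.
Adding the contributions, 5 × 2 = 10 from the double-bond units + 2 from the NH atom = 12.
12 = 4(3); a planar, fully conjugated 4n system is antiaromatic.

Antiaromatic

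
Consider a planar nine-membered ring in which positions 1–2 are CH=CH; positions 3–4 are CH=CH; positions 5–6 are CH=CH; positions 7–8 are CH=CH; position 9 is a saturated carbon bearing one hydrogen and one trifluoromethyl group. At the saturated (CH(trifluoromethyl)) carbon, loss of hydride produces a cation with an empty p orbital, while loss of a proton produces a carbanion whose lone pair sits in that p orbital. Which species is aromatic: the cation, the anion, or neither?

The anion

Once that carbon is sp², every ring atom has a p orbital and both ions are fully conjugated.
Cation: 4 × 2 + 0 = 8 π electrons → 4(2), antiaromatic.
Anion: 4 × 2 + 2 = 10 π electrons → 4(2)+2, aromatic.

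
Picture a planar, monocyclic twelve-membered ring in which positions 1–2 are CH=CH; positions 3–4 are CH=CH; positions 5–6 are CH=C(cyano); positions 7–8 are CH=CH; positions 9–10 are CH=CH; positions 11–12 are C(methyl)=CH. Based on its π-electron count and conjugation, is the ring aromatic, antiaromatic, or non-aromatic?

All ring atoms are sp² and supply a p orbital to the ring (the double-bond atoms are sp², each contributing one p electron); the conjugation is uninterrupted.
Adding the contributions, 6 × 2 = 12 from the 6 double-bond units.
12 is a 4n count (n = 3), so the planar conjugated ring is antiaromatic.

Antiaromatic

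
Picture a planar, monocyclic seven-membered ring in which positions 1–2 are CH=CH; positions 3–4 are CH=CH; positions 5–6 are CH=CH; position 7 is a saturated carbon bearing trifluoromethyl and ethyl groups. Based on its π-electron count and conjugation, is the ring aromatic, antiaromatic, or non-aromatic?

At the C(trifluoromethyl)(ethyl) position, that saturated carbon is sp³ and has no p orbital in the ring π system; the ring's p-orbital overlap is broken there.
Broken conjugation rules out both aromaticity and antiaromaticity.

Non-aromatic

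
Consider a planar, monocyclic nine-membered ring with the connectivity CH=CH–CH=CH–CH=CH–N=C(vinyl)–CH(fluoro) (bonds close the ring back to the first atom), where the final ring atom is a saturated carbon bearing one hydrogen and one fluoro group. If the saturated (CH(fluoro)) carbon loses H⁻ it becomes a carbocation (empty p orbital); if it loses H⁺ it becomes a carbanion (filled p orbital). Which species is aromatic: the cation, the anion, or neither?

The anion

Once that carbon is sp², every ring atom has a p orbital and both ions are fully conjugated.
Cation: 4 × 2 + 0 = 8 π electrons → 4(2), antiaromatic.
Anion: 4 × 2 + 2 = 10 π electrons → 4(2)+2, aromatic.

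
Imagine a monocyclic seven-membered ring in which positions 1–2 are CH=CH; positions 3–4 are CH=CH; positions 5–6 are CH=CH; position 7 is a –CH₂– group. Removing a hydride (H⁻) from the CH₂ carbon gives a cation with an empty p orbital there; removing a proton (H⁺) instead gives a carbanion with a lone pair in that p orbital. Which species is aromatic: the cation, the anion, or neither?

The cation

Both ions have a continuous loop of p orbitals — each ring atom is sp².
Cation: 3 × 2 + 0 = 6 π electrons → 4(1)+2, aromatic.
Anion: 3 × 2 + 2 = 8 π electrons → 4(2), antiaromatic.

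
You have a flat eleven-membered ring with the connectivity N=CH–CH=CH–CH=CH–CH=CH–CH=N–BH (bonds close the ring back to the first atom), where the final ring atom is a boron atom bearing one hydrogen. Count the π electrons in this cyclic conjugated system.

Check conjugation: every atom in a ring double bond is sp² and brings one electron to the p orbital; the doubly-bonded nitrogens are pyridine-type — their lone pairs lie in the ring plane, leaving one electron in the p orbital; the boron has an empty p orbital — every position has a p orbital, so the cyclic π system is continuous.
Counting π electrons: 5 × 2 = 10 from the double-bond units + 0 from the BH atom = 10.

10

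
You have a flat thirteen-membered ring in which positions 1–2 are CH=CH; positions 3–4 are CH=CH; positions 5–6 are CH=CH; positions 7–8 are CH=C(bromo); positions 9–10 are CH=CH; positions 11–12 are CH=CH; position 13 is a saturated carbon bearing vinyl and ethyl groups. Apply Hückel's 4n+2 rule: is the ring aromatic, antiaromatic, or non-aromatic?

Non-aromatic

The C(vinyl)(ethyl) position has four σ bonds — that saturated carbon is sp³ and has no p orbital in the ring π system — so the cyclic conjugation is interrupted.
A ring that is not fully conjugated cannot be aromatic or antiaromatic regardless of its π-electron count.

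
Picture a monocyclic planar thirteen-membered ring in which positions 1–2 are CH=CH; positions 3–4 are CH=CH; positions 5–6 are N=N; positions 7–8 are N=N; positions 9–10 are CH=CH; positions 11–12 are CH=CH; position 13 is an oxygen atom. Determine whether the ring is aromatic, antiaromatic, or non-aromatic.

Aromatic

The p orbitals form a continuous loop: each doubly-bonded ring atom is sp² with one p-orbital electron; the doubly-bonded nitrogens are pyridine-type — their lone pairs lie in the ring plane, leaving one electron in the p orbital; the oxygen donates one lone pair from its p orbital. The ring is fully conjugated.
π-electron count: 6 × 2 = 12 from the double-bond units + 2 from the O atom = 14.
14 = 4(3) + 2, which satisfies Hückel's 4n+2 rule.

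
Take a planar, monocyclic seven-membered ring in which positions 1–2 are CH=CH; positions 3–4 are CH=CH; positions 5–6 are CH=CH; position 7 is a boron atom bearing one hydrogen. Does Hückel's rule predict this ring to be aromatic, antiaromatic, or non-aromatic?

All ring atoms are sp² and supply a p orbital to the ring (the double-bond atoms are sp², each contributing one p electron; the boron has an empty p orbital); the conjugation is uninterrupted.
Adding the contributions, 3 × 2 = 6 from the double-bond units + 0 from the BH atom = 6.
Since 6 = 4·1 + 2, the ring meets the 4n+2 criterion.

Aromatic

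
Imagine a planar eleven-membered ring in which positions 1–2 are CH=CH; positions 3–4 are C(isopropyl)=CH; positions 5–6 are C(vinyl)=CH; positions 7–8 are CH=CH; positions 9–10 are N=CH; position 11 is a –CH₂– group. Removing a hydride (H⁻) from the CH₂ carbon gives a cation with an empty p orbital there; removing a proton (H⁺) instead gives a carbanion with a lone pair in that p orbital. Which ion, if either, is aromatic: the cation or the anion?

Once that carbon is sp², every ring atom has a p orbital and both ions are fully conjugated.
Cation: 5 × 2 + 0 = 10 π electrons → 4(2)+2, aromatic.
Anion: 5 × 2 + 2 = 12 π electrons → 4(3), antiaromatic.

The cation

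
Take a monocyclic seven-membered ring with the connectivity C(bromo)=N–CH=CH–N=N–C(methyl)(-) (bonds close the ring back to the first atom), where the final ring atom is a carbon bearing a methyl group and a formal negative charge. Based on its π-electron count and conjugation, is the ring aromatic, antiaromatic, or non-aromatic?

Antiaromatic

All ring atoms are sp² and supply a p orbital to the ring (every atom in a ring double bond is sp² and brings one electron to the p orbital; each sp² =N– keeps its lone pair in-plane and puts one electron into the π system; the carbanion's lone pair occupies the p orbital); the conjugation is uninterrupted.
Tallying contributions gives 3 × 2 = 6 from the double-bond units + 2 from the C(methyl)(-) atom = 8.
A 4n π count (8, n = 2) in a planar conjugated ring means antiaromatic.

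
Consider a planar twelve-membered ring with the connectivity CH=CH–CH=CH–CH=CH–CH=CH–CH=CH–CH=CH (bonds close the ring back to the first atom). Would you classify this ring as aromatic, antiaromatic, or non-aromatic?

Check conjugation: the double-bond atoms are sp², each contributing one p electron — every position has a p orbital, so the cyclic π system is continuous.
π-electron count: 6 × 2 = 12 from the 6 double-bond units.
12 = 4(3); a planar, fully conjugated 4n system is antiaromatic.

Antiaromatic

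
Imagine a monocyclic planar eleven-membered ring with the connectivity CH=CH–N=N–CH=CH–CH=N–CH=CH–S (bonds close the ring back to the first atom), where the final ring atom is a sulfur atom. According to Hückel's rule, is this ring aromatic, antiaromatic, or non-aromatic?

All ring atoms are sp² and supply a p orbital to the ring (every atom in a ring double bond is sp² and brings one electron to the p orbital; each =N– nitrogen is pyridine-type (lone pair in the sp² plane, one electron in the p orbital); the sulfur donates one lone pair from its p orbital); the conjugation is uninterrupted.
π-electron count: 5 × 2 = 10 from the double-bond units + 2 from the S atom = 12.
12 = 4(3); a planar, fully conjugated 4n system is antiaromatic.

Antiaromatic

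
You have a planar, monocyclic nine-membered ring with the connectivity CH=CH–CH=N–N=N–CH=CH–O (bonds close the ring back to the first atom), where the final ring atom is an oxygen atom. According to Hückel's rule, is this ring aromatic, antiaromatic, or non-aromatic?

Every ring atom contributes a p orbital perpendicular to the ring (every atom in a ring double bond is sp² and brings one electron to the p orbital; each sp² =N– keeps its lone pair in-plane and puts one electron into the π system; the oxygen donates one lone pair from its p orbital), so the π system is cyclic and fully conjugated.
π-electron count: 4 × 2 = 8 from the double-bond units + 2 from the O atom = 10.
With 10 π electrons (n = 2), the Hückel 4n+2 condition holds.

Aromatic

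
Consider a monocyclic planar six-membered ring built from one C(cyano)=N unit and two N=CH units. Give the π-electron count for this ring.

6

The p orbitals form a continuous loop: every atom in a ring double bond is sp² and brings one electron to the p orbital; each =N– nitrogen is pyridine-type (lone pair in the sp² plane, one electron in the p orbital). The ring is fully conjugated.
Adding the contributions, 3 × 2 = 6 from the 3 double-bond units.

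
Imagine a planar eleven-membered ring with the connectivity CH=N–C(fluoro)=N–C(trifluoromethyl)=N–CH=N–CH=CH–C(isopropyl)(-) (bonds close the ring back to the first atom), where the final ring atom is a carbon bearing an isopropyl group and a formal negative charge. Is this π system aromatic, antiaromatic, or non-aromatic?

The p orbitals form a continuous loop: every atom in a ring double bond is sp² and brings one electron to the p orbital; each =N– nitrogen is pyridine-type (lone pair in the sp² plane, one electron in the p orbital); the carbanion's lone pair occupies the p orbital. The ring is fully conjugated.
π-electron count: 5 × 2 = 10 from the double-bond units + 2 from the C(isopropyl)(-) atom = 12.
A 4n π count (12, n = 3) in a planar conjugated ring means antiaromatic.

Antiaromatic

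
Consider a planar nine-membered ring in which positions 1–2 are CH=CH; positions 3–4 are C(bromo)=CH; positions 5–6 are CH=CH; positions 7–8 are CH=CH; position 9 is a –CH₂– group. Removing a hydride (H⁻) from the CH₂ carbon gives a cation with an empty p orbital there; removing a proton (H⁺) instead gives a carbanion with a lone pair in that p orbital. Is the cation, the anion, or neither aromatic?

The anion

Both ions have a continuous loop of p orbitals — each ring atom is sp².
Cation: 4 × 2 + 0 = 8 π electrons → 4(2), antiaromatic.
Anion: 4 × 2 + 2 = 10 π electrons → 4(2)+2, aromatic.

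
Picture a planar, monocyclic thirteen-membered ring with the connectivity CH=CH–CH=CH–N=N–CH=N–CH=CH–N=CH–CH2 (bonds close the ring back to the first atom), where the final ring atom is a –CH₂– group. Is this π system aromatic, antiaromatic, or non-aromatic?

Non-aromatic

The CH2 carbon is saturated: the tetrahedral CH₂ carbon is sp³ and has no p orbital in the ring π system. Conjugation is not continuous around the ring.
A ring that is not fully conjugated cannot be aromatic or antiaromatic regardless of its π-electron count.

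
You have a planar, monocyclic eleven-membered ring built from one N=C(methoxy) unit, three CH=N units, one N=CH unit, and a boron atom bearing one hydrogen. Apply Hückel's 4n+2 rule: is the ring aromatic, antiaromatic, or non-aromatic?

Aromatic

The p orbitals form a continuous loop: the double-bond atoms are sp², each contributing one p electron; each sp² =N– keeps its lone pair in-plane and puts one electron into the π system; the boron has an empty p orbital. The ring is fully conjugated.
π-electron count: 5 × 2 = 10 from the double-bond units + 0 from the BH atom = 10.
Since 10 = 4·2 + 2, the ring meets the 4n+2 criterion.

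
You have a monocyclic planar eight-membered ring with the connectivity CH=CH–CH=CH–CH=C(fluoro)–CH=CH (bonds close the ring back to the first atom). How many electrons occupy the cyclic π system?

8

The p orbitals form a continuous loop: every atom in a ring double bond is sp² and brings one electron to the p orbital. The ring is fully conjugated.
Counting π electrons: 4 × 2 = 8 from the 4 double-bond units.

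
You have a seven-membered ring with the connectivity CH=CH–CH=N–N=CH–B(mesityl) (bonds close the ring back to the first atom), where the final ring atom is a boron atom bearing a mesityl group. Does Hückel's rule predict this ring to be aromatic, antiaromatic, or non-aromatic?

All ring atoms are sp² and supply a p orbital to the ring (the double-bond atoms are sp², each contributing one p electron; each sp² =N– keeps its lone pair in-plane and puts one electron into the π system; the boron has an empty p orbital); the conjugation is uninterrupted.
π-electron count: 3 × 2 = 6 from the double-bond units + 0 from the B(mesityl) atom = 6.
6 = 4(1) + 2, which satisfies Hückel's 4n+2 rule.

Aromatic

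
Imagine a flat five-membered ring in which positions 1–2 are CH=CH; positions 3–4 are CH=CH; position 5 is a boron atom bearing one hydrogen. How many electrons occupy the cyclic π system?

4

The p orbitals form a continuous loop: each doubly-bonded ring atom is sp² with one p-orbital electron; the boron has an empty p orbital. The ring is fully conjugated.
Tallying contributions gives 2 × 2 = 4 from the double-bond units + 0 from the BH atom = 4.
(This ring is borole.)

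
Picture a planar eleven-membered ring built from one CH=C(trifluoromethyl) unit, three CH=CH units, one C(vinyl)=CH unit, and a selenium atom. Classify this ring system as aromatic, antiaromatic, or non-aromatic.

The p orbitals form a continuous loop: the double-bond atoms are sp², each contributing one p electron; the selenium donates one lone pair from its p orbital. The ring is fully conjugated.
Tallying contributions gives 5 × 2 = 10 from the double-bond units + 2 from the Se atom = 12.
12 is a 4n count (n = 3), so the planar conjugated ring is antiaromatic.

Antiaromatic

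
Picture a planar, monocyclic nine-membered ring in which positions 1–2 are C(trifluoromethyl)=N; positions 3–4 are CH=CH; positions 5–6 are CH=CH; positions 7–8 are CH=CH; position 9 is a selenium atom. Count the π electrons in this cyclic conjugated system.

Check conjugation: each doubly-bonded ring atom is sp² with one p-orbital electron; each =N– nitrogen is pyridine-type (lone pair in the sp² plane, one electron in the p orbital); the selenium donates one lone pair from its p orbital — every position has a p orbital, so the cyclic π system is continuous.
Counting π electrons: 4 × 2 = 8 from the double-bond units + 2 from the Se atom = 10.

10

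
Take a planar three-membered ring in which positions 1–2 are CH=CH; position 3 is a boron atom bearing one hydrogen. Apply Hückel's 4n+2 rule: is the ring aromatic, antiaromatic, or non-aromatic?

Check conjugation: every atom in a ring double bond is sp² and brings one electron to the p orbital; the boron has an empty p orbital — every position has a p orbital, so the cyclic π system is continuous.
Counting π electrons: 1 × 2 = 2 from the double-bond unit + 0 from the BH atom = 2.
That gives a 4n+2 count (2, n = 0).

Aromatic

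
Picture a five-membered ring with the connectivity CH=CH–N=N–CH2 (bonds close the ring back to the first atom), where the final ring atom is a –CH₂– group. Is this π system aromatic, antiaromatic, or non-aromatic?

Non-aromatic

The CH2 carbon is saturated: the tetrahedral CH₂ carbon is sp³ and has no p orbital in the ring π system. Conjugation is not continuous around the ring.
Broken conjugation rules out both aromaticity and antiaromaticity.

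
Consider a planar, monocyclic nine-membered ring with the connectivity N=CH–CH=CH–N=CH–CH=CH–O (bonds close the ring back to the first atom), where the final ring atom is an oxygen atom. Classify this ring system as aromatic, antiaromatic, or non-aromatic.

The p orbitals form a continuous loop: the double-bond atoms are sp², each contributing one p electron; each sp² =N– keeps its lone pair in-plane and puts one electron into the π system; the oxygen donates one lone pair from its p orbital. The ring is fully conjugated.
π-electron count: 4 × 2 = 8 from the double-bond units + 2 from the O atom = 10.
Since 10 = 4·2 + 2, the ring meets the 4n+2 criterion.

Aromatic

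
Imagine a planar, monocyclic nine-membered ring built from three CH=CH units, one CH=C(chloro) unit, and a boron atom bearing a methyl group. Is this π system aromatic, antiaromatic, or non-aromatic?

Antiaromatic

The p orbitals form a continuous loop: every atom in a ring double bond is sp² and brings one electron to the p orbital; the boron has an empty p orbital. The ring is fully conjugated.
π-electron count: 4 × 2 = 8 from the double-bond units + 0 from the B(methyl) atom = 8.
A 4n π count (8, n = 2) in a planar conjugated ring means antiaromatic.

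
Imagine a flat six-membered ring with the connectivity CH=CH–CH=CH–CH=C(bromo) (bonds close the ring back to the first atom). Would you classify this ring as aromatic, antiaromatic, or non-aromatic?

Aromatic

Check conjugation: each doubly-bonded ring atom is sp² with one p-orbital electron — every position has a p orbital, so the cyclic π system is continuous.
π-electron count: 3 × 2 = 6 from the 3 double-bond units.
With 6 π electrons (n = 1), the Hückel 4n+2 condition holds.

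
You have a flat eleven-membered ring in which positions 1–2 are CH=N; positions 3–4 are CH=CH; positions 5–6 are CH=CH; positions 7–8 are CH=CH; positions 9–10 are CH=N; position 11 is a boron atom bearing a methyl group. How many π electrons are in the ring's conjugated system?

10

Check conjugation: each doubly-bonded ring atom is sp² with one p-orbital electron; each =N– nitrogen is pyridine-type (lone pair in the sp² plane, one electron in the p orbital); the boron has an empty p orbital — every position has a p orbital, so the cyclic π system is continuous.
π-electron count: 5 × 2 = 10 from the double-bond units + 0 from the B(methyl) atom = 10.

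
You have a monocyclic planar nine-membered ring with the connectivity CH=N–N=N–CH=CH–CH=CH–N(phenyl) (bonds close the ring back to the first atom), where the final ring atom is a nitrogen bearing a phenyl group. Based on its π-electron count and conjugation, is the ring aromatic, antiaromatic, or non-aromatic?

Aromatic

Check conjugation: the double-bond atoms are sp², each contributing one p electron; each =N– nitrogen is pyridine-type (lone pair in the sp² plane, one electron in the p orbital); the pyrrole-type nitrogen donates its lone pair from the p orbital — every position has a p orbital, so the cyclic π system is continuous.
Adding the contributions, 4 × 2 = 8 from the double-bond units + 2 from the N(phenyl) atom = 10.
That gives a 4n+2 count (10, n = 2).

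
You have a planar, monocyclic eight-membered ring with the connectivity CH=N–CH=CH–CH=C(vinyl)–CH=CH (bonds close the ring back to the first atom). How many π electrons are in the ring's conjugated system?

Every ring atom contributes a p orbital perpendicular to the ring (every atom in a ring double bond is sp² and brings one electron to the p orbital; each sp² =N– keeps its lone pair in-plane and puts one electron into the π system), so the π system is cyclic and fully conjugated.
π-electron count: 4 × 2 = 8 from the 4 double-bond units.

8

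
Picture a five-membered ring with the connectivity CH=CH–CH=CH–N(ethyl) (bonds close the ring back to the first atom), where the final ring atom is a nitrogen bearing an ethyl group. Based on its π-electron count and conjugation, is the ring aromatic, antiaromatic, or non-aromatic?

Check conjugation: each doubly-bonded ring atom is sp² with one p-orbital electron; the pyrrole-type nitrogen donates its lone pair from the p orbital — every position has a p orbital, so the cyclic π system is continuous.
Tallying contributions gives 2 × 2 = 4 from the double-bond units + 2 from the N(ethyl) atom = 6.
With 6 π electrons (n = 1), the Hückel 4n+2 condition holds.

Aromatic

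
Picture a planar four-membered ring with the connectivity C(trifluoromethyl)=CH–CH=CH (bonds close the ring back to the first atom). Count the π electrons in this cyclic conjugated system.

4

Check conjugation: every atom in a ring double bond is sp² and brings one electron to the p orbital — every position has a p orbital, so the cyclic π system is continuous.
π-electron count: 2 × 2 = 4 from the 2 double-bond units.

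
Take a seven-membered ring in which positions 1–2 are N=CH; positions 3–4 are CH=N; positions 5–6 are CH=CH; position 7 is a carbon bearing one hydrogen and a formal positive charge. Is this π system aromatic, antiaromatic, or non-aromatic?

Aromatic

Every ring atom contributes a p orbital perpendicular to the ring (the double-bond atoms are sp², each contributing one p electron; the doubly-bonded nitrogens are pyridine-type — their lone pairs lie in the ring plane, leaving one electron in the p orbital; the carbocation has an empty p orbital), so the π system is cyclic and fully conjugated.
Adding the contributions, 3 × 2 = 6 from the double-bond units + 0 from the CH(+) atom = 6.
That gives a 4n+2 count (6, n = 1).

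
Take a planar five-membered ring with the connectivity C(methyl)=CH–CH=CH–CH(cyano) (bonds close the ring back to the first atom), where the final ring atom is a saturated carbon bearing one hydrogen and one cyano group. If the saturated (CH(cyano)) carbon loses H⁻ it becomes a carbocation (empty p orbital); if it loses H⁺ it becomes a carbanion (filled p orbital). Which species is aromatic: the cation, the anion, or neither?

The anion

In both ions every ring atom is sp² and contributes a p orbital, so both rings are fully conjugated.
Cation: 2 × 2 + 0 = 4 π electrons → 4(1), antiaromatic.
Anion: 2 × 2 + 2 = 6 π electrons → 4(1)+2, aromatic.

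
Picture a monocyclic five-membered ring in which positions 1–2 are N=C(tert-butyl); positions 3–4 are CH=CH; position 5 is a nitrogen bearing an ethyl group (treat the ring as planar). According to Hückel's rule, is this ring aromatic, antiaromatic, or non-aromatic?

Aromatic

Check conjugation: every atom in a ring double bond is sp² and brings one electron to the p orbital; the doubly-bonded nitrogens are pyridine-type — their lone pairs lie in the ring plane, leaving one electron in the p orbital; the pyrrole-type nitrogen donates its lone pair from the p orbital — every position has a p orbital, so the cyclic π system is continuous.
Adding the contributions, 2 × 2 = 4 from the double-bond units + 2 from the N(ethyl) atom = 6.
6 = 4(1) + 2, which satisfies Hückel's 4n+2 rule.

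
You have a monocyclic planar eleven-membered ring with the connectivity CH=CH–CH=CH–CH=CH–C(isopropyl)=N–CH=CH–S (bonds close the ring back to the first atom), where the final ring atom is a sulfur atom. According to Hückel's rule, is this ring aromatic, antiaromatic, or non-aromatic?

Antiaromatic

Every ring atom contributes a p orbital perpendicular to the ring (every atom in a ring double bond is sp² and brings one electron to the p orbital; the doubly-bonded nitrogens are pyridine-type — their lone pairs lie in the ring plane, leaving one electron in the p orbital; the sulfur donates one lone pair from its p orbital), so the π system is cyclic and fully conjugated.
Adding the contributions, 5 × 2 = 10 from the double-bond units + 2 from the S atom = 12.
With 12 = 4·3 π electrons, Hückel's rule classifies the planar ring as antiaromatic.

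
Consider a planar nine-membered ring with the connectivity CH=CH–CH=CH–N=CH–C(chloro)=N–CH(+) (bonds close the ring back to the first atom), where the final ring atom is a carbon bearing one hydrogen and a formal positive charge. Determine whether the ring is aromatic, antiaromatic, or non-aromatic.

The p orbitals form a continuous loop: the double-bond atoms are sp², each contributing one p electron; each sp² =N– keeps its lone pair in-plane and puts one electron into the π system; the carbocation has an empty p orbital. The ring is fully conjugated.
Adding the contributions, 4 × 2 = 8 from the double-bond units + 0 from the CH(+) atom = 8.
With 8 = 4·2 π electrons, Hückel's rule classifies the planar ring as antiaromatic.

Antiaromatic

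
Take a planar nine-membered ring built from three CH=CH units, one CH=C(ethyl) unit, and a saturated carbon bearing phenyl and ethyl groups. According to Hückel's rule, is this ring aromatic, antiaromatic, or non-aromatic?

Non-aromatic

The C(phenyl)(ethyl) position has four σ bonds — that saturated carbon is sp³ and has no p orbital in the ring π system — so the cyclic conjugation is interrupted.
Without a continuous loop of overlapping p orbitals the Hückel electron count never comes into play.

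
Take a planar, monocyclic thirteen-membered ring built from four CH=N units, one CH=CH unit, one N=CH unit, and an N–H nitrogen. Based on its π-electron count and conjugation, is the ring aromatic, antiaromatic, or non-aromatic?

Aromatic

The p orbitals form a continuous loop: each doubly-bonded ring atom is sp² with one p-orbital electron; each =N– nitrogen is pyridine-type (lone pair in the sp² plane, one electron in the p orbital); the pyrrole-type nitrogen donates its lone pair from the p orbital. The ring is fully conjugated.
π-electron count: 6 × 2 = 12 from the double-bond units + 2 from the NH atom = 14.
Since 14 = 4·3 + 2, the ring meets the 4n+2 criterion.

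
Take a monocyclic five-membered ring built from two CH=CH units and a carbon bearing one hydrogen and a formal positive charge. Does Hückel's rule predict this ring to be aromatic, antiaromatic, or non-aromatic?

Antiaromatic

All ring atoms are sp² and supply a p orbital to the ring (the double-bond atoms are sp², each contributing one p electron; the carbocation has an empty p orbital); the conjugation is uninterrupted.
Tallying contributions gives 2 × 2 = 4 from the double-bond units + 0 from the CH(+) atom = 4.
4 is a 4n count (n = 1), so the planar conjugated ring is antiaromatic.
(The species described is the cyclopentadienyl cation.)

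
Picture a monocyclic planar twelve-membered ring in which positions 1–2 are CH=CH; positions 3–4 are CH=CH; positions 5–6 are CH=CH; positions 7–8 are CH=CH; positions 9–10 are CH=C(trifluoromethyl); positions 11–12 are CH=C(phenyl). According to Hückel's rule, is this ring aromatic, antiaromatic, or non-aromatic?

Every ring atom contributes a p orbital perpendicular to the ring (each doubly-bonded ring atom is sp² with one p-orbital electron), so the π system is cyclic and fully conjugated.
Tallying contributions gives 6 × 2 = 12 from the 6 double-bond units.
With 12 = 4·3 π electrons, Hückel's rule classifies the planar ring as antiaromatic.

Antiaromatic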